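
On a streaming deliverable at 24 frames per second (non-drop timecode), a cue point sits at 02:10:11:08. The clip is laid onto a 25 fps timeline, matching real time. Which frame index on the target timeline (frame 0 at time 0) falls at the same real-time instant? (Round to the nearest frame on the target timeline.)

Source frame index: (2×3600 + 10×60 + 11) × 24 + 8 = 187472.
Real time: 187472 / (24) = 23434/3 s.
Target frame: (23434/3) × (25) = 585850/3 ≈ 195283.333 → 195283.

frame 195283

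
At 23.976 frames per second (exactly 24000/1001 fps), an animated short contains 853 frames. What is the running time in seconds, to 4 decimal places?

35.5772 seconds

Running time = 853 × 1001/24000 = 853853/24000 s ≈ 35.5772 s.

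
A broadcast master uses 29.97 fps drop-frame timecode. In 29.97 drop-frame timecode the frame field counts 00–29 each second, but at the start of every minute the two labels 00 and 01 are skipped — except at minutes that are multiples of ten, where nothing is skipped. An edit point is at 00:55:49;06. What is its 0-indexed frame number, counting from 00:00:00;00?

100376

As if non-drop at 30 labels/s: (0 × 3600 + 55 × 60 + 49) × 30 + 6 = 100476.
Minute boundaries passed: 55; those not divisible by 10: 55 − 5 = 50; dropped labels = 2 × 50 = 100.
Actual frame index = 100476 − 100 = 100376.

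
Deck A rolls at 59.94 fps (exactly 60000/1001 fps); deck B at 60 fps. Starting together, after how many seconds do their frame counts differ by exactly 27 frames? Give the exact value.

450.45 seconds

The gap grows by |60 − 60000/1001| = 60/1001 frames per second.
Time for a 27-frame gap: 27 ÷ (60/1001) = 450.45 s.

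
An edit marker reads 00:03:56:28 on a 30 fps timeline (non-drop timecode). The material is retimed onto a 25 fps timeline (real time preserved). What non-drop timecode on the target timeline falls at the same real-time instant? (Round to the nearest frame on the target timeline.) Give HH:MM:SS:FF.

00:03:56:23

Source frame index: (0×3600 + 3×60 + 56) × 30 + 28 = 7108.
Real time: 7108 / (30) = 3554/15 s.
Target frame: (3554/15) × (25) = 17770/3 ≈ 5923.333 → 5923.
At 25 labels/s: frame 5923 → 00:03:56:23.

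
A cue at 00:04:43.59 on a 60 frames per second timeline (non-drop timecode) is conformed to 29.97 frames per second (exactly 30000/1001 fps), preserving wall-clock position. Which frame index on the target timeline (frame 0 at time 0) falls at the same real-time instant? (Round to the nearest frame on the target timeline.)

frame 8511

Source frame index: (0×3600 + 4×60 + 43) × 60 + 59 = 17039.
Real time: 17039 / (60) = 17039/60 s.
Target frame: (17039/60) × (30000/1001) = 774500/91 ≈ 8510.989 → 8511.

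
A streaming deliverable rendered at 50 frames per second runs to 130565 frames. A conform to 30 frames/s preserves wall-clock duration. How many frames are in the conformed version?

Target frames = source frames × (target rate / source rate) = 130565 × (30)/(50) = 130565 × 3/5 = 78339.

78339 frames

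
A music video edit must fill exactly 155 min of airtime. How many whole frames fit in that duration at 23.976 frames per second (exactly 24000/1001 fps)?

155 min = 9300 s.
Frames = 9300 × 24000/1001 = 223200000/1001 ≈ 222977.0230.
Complete frames: 222977.

222977 frames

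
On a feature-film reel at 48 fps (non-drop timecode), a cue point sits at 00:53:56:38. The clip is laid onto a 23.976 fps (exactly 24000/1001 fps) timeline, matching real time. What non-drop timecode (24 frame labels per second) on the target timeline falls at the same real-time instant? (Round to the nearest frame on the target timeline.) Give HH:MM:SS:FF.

00:53:53:13

Source frame index: (0×3600 + 53×60 + 56) × 48 + 38 = 155366.
Real time: 155366 / (48) = 77683/24 s.
Target frame: (77683/24) × (24000/1001) = 77683000/1001 ≈ 77605.395 → 77605.
At 24 labels/s: frame 77605 → 00:53:53:13.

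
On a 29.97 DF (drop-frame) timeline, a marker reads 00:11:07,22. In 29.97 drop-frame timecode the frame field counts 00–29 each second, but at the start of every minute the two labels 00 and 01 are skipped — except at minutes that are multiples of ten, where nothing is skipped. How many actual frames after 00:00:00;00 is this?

20012

Complete 10-minute blocks: 1, each 17982 frames → 17982.
Remaining 1 whole minute in the current block: 1800 + 0 × 1798 = 1800 frames.
Within the current minute: 7 × 30 + 22 − 2 = 230 (labels ;00/;01 skipped at this minute). Total = 17982 + 1800 + 230 = 20012.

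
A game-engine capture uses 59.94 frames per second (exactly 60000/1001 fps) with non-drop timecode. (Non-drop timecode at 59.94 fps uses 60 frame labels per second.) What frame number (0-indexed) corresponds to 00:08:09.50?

Total seconds to the label: (0 × 3600 + 8 × 60 + 9) = 489.
Frame index = 489 × 60 + 50 = 29390.

frame 29390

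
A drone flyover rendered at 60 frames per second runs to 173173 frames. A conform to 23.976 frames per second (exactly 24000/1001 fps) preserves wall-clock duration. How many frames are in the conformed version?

Target frames = source frames × (target rate / source rate) = 173173 × (24000/1001)/(60) = 173173 × 400/1001 = 69200.

69200 frames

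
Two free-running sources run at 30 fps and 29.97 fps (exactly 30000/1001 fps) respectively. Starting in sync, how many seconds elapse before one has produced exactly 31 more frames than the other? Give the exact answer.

31031/30 seconds

The gap grows by |30000/1001 − 30| = 30/1001 frames per second.
Time for a 31-frame gap: 31 ÷ (30/1001) = 31031/30 s.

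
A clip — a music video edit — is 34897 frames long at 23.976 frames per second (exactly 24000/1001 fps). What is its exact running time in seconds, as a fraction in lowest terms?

Running time = 34897 ÷ (24000/1001) = 34897 × 1001/24000 = 34931897/24000 s.

34931897/24000 seconds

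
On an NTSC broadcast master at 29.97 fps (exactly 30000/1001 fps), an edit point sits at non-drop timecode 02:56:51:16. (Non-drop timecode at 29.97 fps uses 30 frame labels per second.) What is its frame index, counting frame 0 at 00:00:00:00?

318346

Total seconds to the label: (2 × 3600 + 56 × 60 + 51) = 10611.
Frame index = 10611 × 30 + 16 = 318346.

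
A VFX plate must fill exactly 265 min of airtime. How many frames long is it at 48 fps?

265 min = 15900 s.
Frames = 15900 × 48 = 763200.

763200 frames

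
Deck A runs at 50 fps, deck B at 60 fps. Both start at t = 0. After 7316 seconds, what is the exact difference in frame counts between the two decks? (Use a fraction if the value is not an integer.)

A emits 50 × 7316 = 365800 frames; B emits 60 × 7316 = 438960.
Difference = 73160 frames; B is ahead of A.

73160 frames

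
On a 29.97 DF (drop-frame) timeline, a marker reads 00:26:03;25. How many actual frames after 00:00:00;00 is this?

Complete 10-minute blocks: 2, each 17982 frames → 35964.
Remaining 6 whole minutes in the current block: 1800 + 5 × 1798 = 10790 frames.
Within the current minute: 3 × 30 + 25 − 2 = 113 (labels ;00/;01 skipped at this minute). Total = 35964 + 10790 + 113 = 46867.

46867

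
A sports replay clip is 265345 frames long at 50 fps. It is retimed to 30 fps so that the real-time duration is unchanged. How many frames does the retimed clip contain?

159207 frames

Target frames = source frames × (target rate / source rate) = 265345 × (30)/(50) = 265345 × 3/5 = 159207.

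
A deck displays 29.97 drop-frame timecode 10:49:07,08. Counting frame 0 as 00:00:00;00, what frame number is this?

1167248

Complete 10-minute blocks: 64, each 17982 frames → 1150848.
Remaining 9 whole minutes in the current block: 1800 + 8 × 1798 = 16184 frames.
Within the current minute: 7 × 30 + 8 − 2 = 216 (labels ;00/;01 skipped at this minute). Total = 1150848 + 16184 + 216 = 1167248.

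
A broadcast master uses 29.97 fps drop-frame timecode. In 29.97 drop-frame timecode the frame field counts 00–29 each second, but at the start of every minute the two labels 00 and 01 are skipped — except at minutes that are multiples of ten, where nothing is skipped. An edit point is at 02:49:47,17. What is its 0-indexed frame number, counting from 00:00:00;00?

305321

As if non-drop at 30 labels/s: (2 × 3600 + 49 × 60 + 47) × 30 + 17 = 305627.
Minute boundaries passed: 169; those not divisible by 10: 169 − 16 = 153; dropped labels = 2 × 153 = 306.
Actual frame index = 305627 − 306 = 305321.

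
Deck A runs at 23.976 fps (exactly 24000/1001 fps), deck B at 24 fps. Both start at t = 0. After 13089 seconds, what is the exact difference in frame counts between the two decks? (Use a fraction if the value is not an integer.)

A emits 24000/1001 × 13089 = 314136000/1001 frames; B emits 24 × 13089 = 314136.
Difference = 314136/1001 frames (≈ 313.8222); B is ahead of A.

314136/1001 frames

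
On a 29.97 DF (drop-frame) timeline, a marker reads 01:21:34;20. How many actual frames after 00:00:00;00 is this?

146694

Complete 10-minute blocks: 8, each 17982 frames → 143856.
Remaining 1 whole minute in the current block: 1800 + 0 × 1798 = 1800 frames.
Within the current minute: 34 × 30 + 20 − 2 = 1038 (labels ;00/;01 skipped at this minute). Total = 143856 + 1800 + 1038 = 146694.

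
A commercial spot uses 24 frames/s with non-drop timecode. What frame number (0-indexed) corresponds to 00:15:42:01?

22609

Total seconds to the label: (0 × 3600 + 15 × 60 + 42) = 942.
Frame index = 942 × 24 + 1 = 22609.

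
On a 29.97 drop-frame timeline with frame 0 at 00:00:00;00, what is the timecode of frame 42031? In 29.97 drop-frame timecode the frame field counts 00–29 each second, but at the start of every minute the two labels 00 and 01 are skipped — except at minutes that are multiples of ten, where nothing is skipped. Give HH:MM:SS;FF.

00:23:22;13

Ten DF minutes hold 17982 frames, so frame 42031 lies in block 2 (frames 35964–53945) with 6067 frames into that block.
The block's first minute is 1800 frames and the rest 1798 each; 6067 frames reaches minute 3, so 2 × 18 + 3 × 2 = 42 labels have been skipped so far.
Adding those back, label number 42031 + 42 = 42073 at 30 labels/s is 1402 s + 13 f = 0 h 23 min 22 s frame 13, i.e. 00:23:22;13.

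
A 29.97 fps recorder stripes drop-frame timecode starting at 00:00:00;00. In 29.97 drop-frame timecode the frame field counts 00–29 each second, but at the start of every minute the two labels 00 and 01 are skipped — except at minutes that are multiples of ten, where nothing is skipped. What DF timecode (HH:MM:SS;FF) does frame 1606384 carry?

14:53:19;22

Ten DF minutes hold 17982 frames, so frame 1606384 lies in block 89 (frames 1600398–1618379) with 5986 frames into that block.
The block's first minute is 1800 frames and the rest 1798 each; 5986 frames reaches minute 3, so 89 × 18 + 3 × 2 = 1608 labels have been skipped so far.
Adding those back, label number 1606384 + 1608 = 1607992 at 30 labels/s is 53599 s + 22 f = 14 h 53 min 19 s frame 22, i.e. 14:53:19;22.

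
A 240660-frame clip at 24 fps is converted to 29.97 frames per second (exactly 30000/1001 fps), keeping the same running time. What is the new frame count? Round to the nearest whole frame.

Frames at target rate = 240660 × (30000/1001) / (24) = 42975000/143 ≈ 300524.476.
Nearest whole frame: 300524.

300524 frames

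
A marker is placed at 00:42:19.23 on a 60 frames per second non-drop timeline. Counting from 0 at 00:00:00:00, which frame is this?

frame 152363

Total seconds to the label: (0 × 3600 + 42 × 60 + 19) = 2539.
Frame index = 2539 × 60 + 23 = 152363.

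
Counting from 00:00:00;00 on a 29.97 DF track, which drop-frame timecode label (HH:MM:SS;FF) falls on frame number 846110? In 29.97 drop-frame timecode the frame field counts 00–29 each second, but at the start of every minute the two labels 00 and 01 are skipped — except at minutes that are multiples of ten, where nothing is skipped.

07:50:31;26

Ten DF minutes hold 17982 frames, so frame 846110 lies in block 47 (frames 845154–863135) with 956 frames into that block.
The block's first minute is 1800 frames and the rest 1798 each; 956 frames reaches minute 0, so 47 × 18 + 0 × 2 = 846 labels have been skipped so far.
Adding those back, label number 846110 + 846 = 846956 at 30 labels/s is 28231 s + 26 f = 7 h 50 min 31 s frame 26, i.e. 07:50:31;26.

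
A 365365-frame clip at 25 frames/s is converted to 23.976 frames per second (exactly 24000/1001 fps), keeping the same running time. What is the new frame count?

Target frames = source frames × (target rate / source rate) = 365365 × (24000/1001)/(25) = 365365 × 960/1001 = 350400.

350400 frames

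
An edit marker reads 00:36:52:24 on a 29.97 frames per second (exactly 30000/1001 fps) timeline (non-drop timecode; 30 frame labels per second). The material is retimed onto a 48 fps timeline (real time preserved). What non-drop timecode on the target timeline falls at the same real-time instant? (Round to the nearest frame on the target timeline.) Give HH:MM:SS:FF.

00:36:55:01

Source frame index: (0×3600 + 36×60 + 52) × 30 + 24 = 66384.
Real time: 66384 / (30000/1001) = 1384383/625 s.
Target frame: (1384383/625) × (48) = 66450384/625 ≈ 106320.614 → 106321.
At 48 labels/s: frame 106321 → 00:36:55:01.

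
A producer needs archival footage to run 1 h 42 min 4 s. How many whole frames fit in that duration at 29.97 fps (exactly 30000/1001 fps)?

1 h 42 min 4 s = 6124 s.
Frames = 6124 × 30000/1001 = 183720000/1001 ≈ 183536.4635.
Complete frames: 183536.

183536 frames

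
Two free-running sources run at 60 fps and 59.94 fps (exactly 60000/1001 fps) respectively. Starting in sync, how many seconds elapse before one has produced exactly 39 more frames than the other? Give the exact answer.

650.65 seconds

The gap grows by |60000/1001 − 60| = 60/1001 frames per second.
Time for a 39-frame gap: 39 ÷ (60/1001) = 650.65 s.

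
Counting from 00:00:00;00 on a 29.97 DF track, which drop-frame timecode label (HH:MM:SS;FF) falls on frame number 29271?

00:16:16;21

Ten DF minutes hold 17982 frames, so frame 29271 lies in block 1 (frames 17982–35963) with 11289 frames into that block.
The block's first minute is 1800 frames and the rest 1798 each; 11289 frames reaches minute 6, so 1 × 18 + 6 × 2 = 30 labels have been skipped so far.
Adding those back, label number 29271 + 30 = 29301 at 30 labels/s is 976 s + 21 f = 0 h 16 min 16 s frame 21, i.e. 00:16:16;21.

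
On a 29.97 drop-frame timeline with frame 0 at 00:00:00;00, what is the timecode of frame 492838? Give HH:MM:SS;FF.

Ten DF minutes hold 17982 frames, so frame 492838 lies in block 27 (frames 485514–503495) with 7324 frames into that block.
The block's first minute is 1800 frames and the rest 1798 each; 7324 frames reaches minute 4, so 27 × 18 + 4 × 2 = 494 labels have been skipped so far.
Adding those back, label number 492838 + 494 = 493332 at 30 labels/s is 16444 s + 12 f = 4 h 34 min 4 s frame 12, i.e. 04:34:04;12.

04:34:04;12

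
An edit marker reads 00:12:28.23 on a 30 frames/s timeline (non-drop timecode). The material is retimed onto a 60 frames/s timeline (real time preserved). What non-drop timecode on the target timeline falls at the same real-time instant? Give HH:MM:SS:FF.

Source frame index: (0×3600 + 12×60 + 28) × 30 + 23 = 22463.
Real time: 22463 / (30) = 22463/30 s.
Target frame: (22463/30) × (60) = 44926.
At 60 labels/s: frame 44926 → 00:12:28:46.

00:12:28:46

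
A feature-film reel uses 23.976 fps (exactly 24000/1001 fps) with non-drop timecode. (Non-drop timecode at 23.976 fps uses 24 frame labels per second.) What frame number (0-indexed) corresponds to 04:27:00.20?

384500

Total seconds to the label: (4 × 3600 + 27 × 60 + 0) = 16020.
Frame index = 16020 × 24 + 20 = 384500.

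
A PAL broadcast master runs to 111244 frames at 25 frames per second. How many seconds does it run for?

4449.76 seconds

Running time = 111244 / (25) = 4449.76 s.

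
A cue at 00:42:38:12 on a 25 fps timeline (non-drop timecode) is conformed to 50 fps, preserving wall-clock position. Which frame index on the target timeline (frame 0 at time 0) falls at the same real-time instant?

Source frame index: (0×3600 + 42×60 + 38) × 25 + 12 = 63962.
Real time: 63962 / (25) = 63962/25 s.
Target frame: (63962/25) × (50) = 127924.

frame 127924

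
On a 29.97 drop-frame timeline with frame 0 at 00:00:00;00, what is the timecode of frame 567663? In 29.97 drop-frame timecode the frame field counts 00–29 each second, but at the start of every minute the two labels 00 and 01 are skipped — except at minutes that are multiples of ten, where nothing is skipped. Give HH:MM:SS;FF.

Ten DF minutes hold 17982 frames, so frame 567663 lies in block 31 (frames 557442–575423) with 10221 frames into that block.
The block's first minute is 1800 frames and the rest 1798 each; 10221 frames reaches minute 5, so 31 × 18 + 5 × 2 = 568 labels have been skipped so far.
Adding those back, label number 567663 + 568 = 568231 at 30 labels/s is 18941 s + 1 f = 5 h 15 min 41 s frame 1, i.e. 05:15:41;01.

05:15:41;01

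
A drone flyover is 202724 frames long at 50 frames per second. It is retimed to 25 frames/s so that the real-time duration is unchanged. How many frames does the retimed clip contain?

Target frames = source frames × (target rate / source rate) = 202724 × (25)/(50) = 202724 × 1/2 = 101362.

101362 frames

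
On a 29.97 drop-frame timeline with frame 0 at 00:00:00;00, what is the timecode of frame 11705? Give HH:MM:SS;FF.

Each 10-minute DF block holds 10 × 60 × 30 − 9 × 2 = 17982 frames. 11705 ÷ 17982 → 0 full blocks, remainder 11705.
Within the partial block the first minute is 1800 frames and each further minute 1798, so 6 further minute boundaries passed. Total skipped labels = 18 × 0 + 2 × 6 = 12.
Non-drop label index = 11705 + 12 = 11717; at 30 labels/s that is 00:06:30:17, i.e. DF 00:06:30;17.

00:06:30;17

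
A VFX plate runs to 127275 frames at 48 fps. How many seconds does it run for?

Running time = 127275 / (48) = 2651.5625 s.

2651.5625 seconds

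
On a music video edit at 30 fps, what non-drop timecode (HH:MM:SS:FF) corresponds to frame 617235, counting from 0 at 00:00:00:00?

617235 ÷ 30 = 20574 full seconds, remainder 15 frames.
20574 s = 5 h 42 min 54 s.
Timecode: 05:42:54:15.

05:42:54:15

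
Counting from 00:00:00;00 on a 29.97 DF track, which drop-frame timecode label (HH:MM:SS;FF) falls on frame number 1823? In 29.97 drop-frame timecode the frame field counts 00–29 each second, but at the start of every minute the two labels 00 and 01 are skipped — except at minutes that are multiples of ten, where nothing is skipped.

00:01:00;25

Each 10-minute DF block holds 10 × 60 × 30 − 9 × 2 = 17982 frames. 1823 ÷ 17982 → 0 full blocks, remainder 1823.
Within the partial block the first minute is 1800 frames and each further minute 1798, so 1 further minute boundary passed. Total skipped labels = 18 × 0 + 2 × 1 = 2.
Non-drop label index = 1823 + 2 = 1825; at 30 labels/s that is 00:01:00:25, i.e. DF 00:01:00;25.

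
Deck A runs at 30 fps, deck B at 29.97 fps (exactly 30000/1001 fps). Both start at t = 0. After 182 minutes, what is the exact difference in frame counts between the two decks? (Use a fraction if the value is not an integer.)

3600/11 frames

182 min = 10920 s.
A emits 30 × 10920 = 327600 frames; B emits 30000/1001 × 10920 = 3600000/11.
Difference = 3600/11 frames (≈ 327.2727); B is behind A.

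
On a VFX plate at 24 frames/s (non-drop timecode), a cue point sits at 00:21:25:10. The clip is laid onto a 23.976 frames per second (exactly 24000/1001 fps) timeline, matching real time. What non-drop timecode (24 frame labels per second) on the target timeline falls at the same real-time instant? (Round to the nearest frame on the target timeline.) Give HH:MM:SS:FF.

Source frame index: (0×3600 + 21×60 + 25) × 24 + 10 = 30850.
Real time: 30850 / (24) = 15425/12 s.
Target frame: (15425/12) × (24000/1001) = 30850000/1001 ≈ 30819.181 → 30819.
At 24 labels/s: frame 30819 → 00:21:24:03.

00:21:24:03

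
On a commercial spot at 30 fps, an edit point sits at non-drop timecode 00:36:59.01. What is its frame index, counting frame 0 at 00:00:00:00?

Total seconds to the label: (0 × 3600 + 36 × 60 + 59) = 2219.
Frame index = 2219 × 30 + 1 = 66571.

66571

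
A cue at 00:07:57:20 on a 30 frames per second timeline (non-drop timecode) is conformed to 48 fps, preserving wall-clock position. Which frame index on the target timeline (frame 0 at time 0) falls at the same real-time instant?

Source frame index: (0×3600 + 7×60 + 57) × 30 + 20 = 14330.
Real time: 14330 / (30) = 1433/3 s.
Target frame: (1433/3) × (48) = 22928.

frame 22928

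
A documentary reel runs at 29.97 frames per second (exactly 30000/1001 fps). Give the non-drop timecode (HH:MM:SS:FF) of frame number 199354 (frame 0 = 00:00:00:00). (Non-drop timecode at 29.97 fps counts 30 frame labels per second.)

199354 ÷ 30 = 6645 full seconds, remainder 4 frames.
6645 s = 1 h 50 min 45 s.
Timecode: 01:50:45:04.

01:50:45:04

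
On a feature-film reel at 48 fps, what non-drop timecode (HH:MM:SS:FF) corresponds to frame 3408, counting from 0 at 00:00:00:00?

00:01:11:00

3408 ÷ 48 = 71 full seconds, remainder 0 frames.
71 s = 0 h 1 min 11 s.
Timecode: 00:01:11:00.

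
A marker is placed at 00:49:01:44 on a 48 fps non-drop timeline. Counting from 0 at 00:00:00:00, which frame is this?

Total seconds to the label: (0 × 3600 + 49 × 60 + 1) = 2941.
Frame index = 2941 × 48 + 44 = 141212.

frame 141212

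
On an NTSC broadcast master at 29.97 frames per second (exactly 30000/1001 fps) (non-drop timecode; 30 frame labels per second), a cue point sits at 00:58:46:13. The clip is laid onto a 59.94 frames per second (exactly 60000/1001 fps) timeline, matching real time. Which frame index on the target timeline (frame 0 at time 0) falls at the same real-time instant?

Source frame index: (0×3600 + 58×60 + 46) × 30 + 13 = 105793.
Real time: 105793 / (30000/1001) = 105898793/30000 s.
Target frame: (105898793/30000) × (60000/1001) = 211586.

frame 211586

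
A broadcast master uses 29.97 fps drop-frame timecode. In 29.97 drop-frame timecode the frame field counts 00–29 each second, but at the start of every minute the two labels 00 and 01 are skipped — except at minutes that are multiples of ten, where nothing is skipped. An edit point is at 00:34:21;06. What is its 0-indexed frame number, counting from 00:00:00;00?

61774

As if non-drop at 30 labels/s: (0 × 3600 + 34 × 60 + 21) × 30 + 6 = 61836.
Minute boundaries passed: 34; those not divisible by 10: 34 − 3 = 31; dropped labels = 2 × 31 = 62.
Actual frame index = 61836 − 62 = 61774.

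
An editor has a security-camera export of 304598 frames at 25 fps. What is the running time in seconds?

12183.92 seconds

Running time = 304598 / (25) = 12183.92 s.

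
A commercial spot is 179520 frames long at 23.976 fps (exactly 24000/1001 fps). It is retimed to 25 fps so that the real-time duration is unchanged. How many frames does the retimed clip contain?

Target frames = source frames × (target rate / source rate) = 179520 × (25)/(24000/1001) = 179520 × 1001/960 = 187187.

187187 frames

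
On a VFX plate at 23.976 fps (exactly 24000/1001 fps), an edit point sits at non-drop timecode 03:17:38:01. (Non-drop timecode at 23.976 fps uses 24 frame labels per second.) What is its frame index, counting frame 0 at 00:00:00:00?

frame 284593

Total seconds to the label: (3 × 3600 + 17 × 60 + 38) = 11858.
Frame index = 11858 × 24 + 1 = 284593.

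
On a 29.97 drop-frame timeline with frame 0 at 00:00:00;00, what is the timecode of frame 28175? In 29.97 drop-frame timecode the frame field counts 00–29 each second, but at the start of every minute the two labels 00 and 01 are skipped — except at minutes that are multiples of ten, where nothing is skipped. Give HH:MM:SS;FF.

00:15:40;03

Ten DF minutes hold 17982 frames, so frame 28175 lies in block 1 (frames 17982–35963) with 10193 frames into that block.
The block's first minute is 1800 frames and the rest 1798 each; 10193 frames reaches minute 5, so 1 × 18 + 5 × 2 = 28 labels have been skipped so far.
Adding those back, label number 28175 + 28 = 28203 at 30 labels/s is 940 s + 3 f = 0 h 15 min 40 s frame 3, i.e. 00:15:40;03.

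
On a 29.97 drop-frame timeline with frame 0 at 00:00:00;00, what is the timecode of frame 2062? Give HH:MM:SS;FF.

Ten DF minutes hold 17982 frames, so frame 2062 lies in block 0 (frames 0–17981) with 2062 frames into that block.
The block's first minute is 1800 frames and the rest 1798 each; 2062 frames reaches minute 1, so 0 × 18 + 1 × 2 = 2 labels have been skipped so far.
Adding those back, label number 2062 + 2 = 2064 at 30 labels/s is 68 s + 24 f = 0 h 1 min 8 s frame 24, i.e. 00:01:08;24.

00:01:08;24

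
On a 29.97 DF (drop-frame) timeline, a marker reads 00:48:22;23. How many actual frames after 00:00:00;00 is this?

86995

Complete 10-minute blocks: 4, each 17982 frames → 71928.
Remaining 8 whole minutes in the current block: 1800 + 7 × 1798 = 14386 frames.
Within the current minute: 22 × 30 + 23 − 2 = 681 (labels ;00/;01 skipped at this minute). Total = 71928 + 14386 + 681 = 86995.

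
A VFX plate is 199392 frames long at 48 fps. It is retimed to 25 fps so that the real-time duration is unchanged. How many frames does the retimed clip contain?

103850 frames

Target frames = source frames × (target rate / source rate) = 199392 × (25)/(48) = 199392 × 25/48 = 103850.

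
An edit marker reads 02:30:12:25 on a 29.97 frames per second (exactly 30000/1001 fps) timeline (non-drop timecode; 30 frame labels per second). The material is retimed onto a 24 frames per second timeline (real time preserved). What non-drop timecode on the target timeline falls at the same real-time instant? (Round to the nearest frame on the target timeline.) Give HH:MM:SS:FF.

02:30:21:20

Source frame index: (2×3600 + 30×60 + 12) × 30 + 25 = 270385.
Real time: 270385 / (30000/1001) = 54131077/6000 s.
Target frame: (54131077/6000) × (24) = 54131077/250 ≈ 216524.308 → 216524.
At 24 labels/s: frame 216524 → 02:30:21:20.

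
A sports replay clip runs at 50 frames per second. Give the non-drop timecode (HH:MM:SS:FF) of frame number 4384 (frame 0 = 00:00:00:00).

4384 ÷ 50 = 87 full seconds, remainder 34 frames.
87 s = 0 h 1 min 27 s.
Timecode: 00:01:27:34.

00:01:27:34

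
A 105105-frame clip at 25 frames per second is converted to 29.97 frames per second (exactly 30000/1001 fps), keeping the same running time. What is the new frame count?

126000 frames

Target frames = source frames × (target rate / source rate) = 105105 × (30000/1001)/(25) = 105105 × 1200/1001 = 126000.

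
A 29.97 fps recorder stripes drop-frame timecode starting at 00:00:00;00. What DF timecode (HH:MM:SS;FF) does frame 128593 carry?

Each 10-minute DF block holds 10 × 60 × 30 − 9 × 2 = 17982 frames. 128593 ÷ 17982 → 7 full blocks, remainder 2719.
Within the partial block the first minute is 1800 frames and each further minute 1798, so 1 further minute boundary passed. Total skipped labels = 18 × 7 + 2 × 1 = 128.
Non-drop label index = 128593 + 128 = 128721; at 30 labels/s that is 01:11:30:21, i.e. DF 01:11:30;21.

01:11:30;21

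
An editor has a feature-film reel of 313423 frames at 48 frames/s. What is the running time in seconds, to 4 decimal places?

6529.6458 seconds

Running time = 313423 × 1/48 = 313423/48 s ≈ 6529.6458 s.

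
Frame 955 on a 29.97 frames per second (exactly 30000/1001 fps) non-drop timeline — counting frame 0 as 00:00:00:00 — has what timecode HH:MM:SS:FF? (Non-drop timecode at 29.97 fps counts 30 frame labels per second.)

955 ÷ 30 = 31 full seconds, remainder 25 frames.
31 s = 0 h 0 min 31 s.
Timecode: 00:00:31:25.

00:00:31:25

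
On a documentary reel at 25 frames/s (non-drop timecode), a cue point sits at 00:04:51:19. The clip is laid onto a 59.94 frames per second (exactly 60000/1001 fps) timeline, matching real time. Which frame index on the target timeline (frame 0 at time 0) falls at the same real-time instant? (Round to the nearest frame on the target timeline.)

frame 17488

Source frame index: (0×3600 + 4×60 + 51) × 25 + 19 = 7294.
Real time: 7294 / (25) = 7294/25 s.
Target frame: (7294/25) × (60000/1001) = 2500800/143 ≈ 17488.112 → 17488.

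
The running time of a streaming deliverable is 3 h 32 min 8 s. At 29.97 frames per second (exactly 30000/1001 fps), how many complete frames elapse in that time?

3 h 32 min 8 s = 12728 s.
Frames = 12728 × 30000/1001 = 381840000/1001 ≈ 381458.5415.
Complete frames: 381458.

381458 frames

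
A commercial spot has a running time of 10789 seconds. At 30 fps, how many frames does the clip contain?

323670 frames

Frames = 10789 × 30 = 323670.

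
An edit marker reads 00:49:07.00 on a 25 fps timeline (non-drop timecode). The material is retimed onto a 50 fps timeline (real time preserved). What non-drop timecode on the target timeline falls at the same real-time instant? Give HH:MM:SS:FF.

Source frame index: (0×3600 + 49×60 + 7) × 25 + 0 = 73675.
Real time: 73675 / (25) = 2947 s.
Target frame: (2947) × (50) = 147350.
At 50 labels/s: frame 147350 → 00:49:07:00.

00:49:07:00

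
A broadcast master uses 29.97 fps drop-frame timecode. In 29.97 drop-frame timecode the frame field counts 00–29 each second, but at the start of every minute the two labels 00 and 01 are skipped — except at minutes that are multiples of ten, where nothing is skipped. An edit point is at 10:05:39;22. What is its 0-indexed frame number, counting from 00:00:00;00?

1089102

Complete 10-minute blocks: 60, each 17982 frames → 1078920.
Remaining 5 whole minutes in the current block: 1800 + 4 × 1798 = 8992 frames.
Within the current minute: 39 × 30 + 22 − 2 = 1190 (labels ;00/;01 skipped at this minute). Total = 1078920 + 8992 + 1190 = 1089102.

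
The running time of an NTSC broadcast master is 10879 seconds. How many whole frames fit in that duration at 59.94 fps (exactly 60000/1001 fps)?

652087 frames

Frames = 10879 × 60000/1001 = 59340000/91 ≈ 652087.9121.
Complete frames: 652087.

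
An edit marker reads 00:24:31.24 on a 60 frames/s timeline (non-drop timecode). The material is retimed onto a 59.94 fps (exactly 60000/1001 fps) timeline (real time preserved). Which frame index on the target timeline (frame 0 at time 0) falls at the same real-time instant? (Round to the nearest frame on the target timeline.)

frame 88196

Source frame index: (0×3600 + 24×60 + 31) × 60 + 24 = 88284.
Real time: 88284 / (60) = 7357/5 s.
Target frame: (7357/5) × (60000/1001) = 12612000/143 ≈ 88195.804 → 88196.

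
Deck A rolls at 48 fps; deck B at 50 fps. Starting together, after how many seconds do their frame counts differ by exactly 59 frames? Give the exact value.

29.5 seconds

The gap grows by |50 − 48| = 2 frames per second.
Time for a 59-frame gap: 59 ÷ (2) = 29.5 s.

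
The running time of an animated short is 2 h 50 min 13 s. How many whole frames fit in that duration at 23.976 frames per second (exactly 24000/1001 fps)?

244867 frames

2 h 50 min 13 s = 10213 s.
Frames = 10213 × 24000/1001 = 35016000/143 ≈ 244867.1329.
Complete frames: 244867.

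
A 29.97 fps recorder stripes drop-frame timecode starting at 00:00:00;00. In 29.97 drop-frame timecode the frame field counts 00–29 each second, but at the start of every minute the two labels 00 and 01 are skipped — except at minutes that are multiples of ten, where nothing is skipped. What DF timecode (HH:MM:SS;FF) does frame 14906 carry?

00:08:17;12

Each 10-minute DF block holds 10 × 60 × 30 − 9 × 2 = 17982 frames. 14906 ÷ 17982 → 0 full blocks, remainder 14906.
Within the partial block the first minute is 1800 frames and each further minute 1798, so 8 further minute boundaries passed. Total skipped labels = 18 × 0 + 2 × 8 = 16.
Non-drop label index = 14906 + 16 = 14922; at 30 labels/s that is 00:08:17:12, i.e. DF 00:08:17;12.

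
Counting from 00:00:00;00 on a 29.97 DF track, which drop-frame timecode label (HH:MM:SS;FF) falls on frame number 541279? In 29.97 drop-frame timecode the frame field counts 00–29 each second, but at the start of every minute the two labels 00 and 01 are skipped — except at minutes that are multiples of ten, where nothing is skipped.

05:01:00;21

Each 10-minute DF block holds 10 × 60 × 30 − 9 × 2 = 17982 frames. 541279 ÷ 17982 → 30 full blocks, remainder 1819.
Within the partial block the first minute is 1800 frames and each further minute 1798, so 1 further minute boundary passed. Total skipped labels = 18 × 30 + 2 × 1 = 542.
Non-drop label index = 541279 + 542 = 541821; at 30 labels/s that is 05:01:00:21, i.e. DF 05:01:00;21.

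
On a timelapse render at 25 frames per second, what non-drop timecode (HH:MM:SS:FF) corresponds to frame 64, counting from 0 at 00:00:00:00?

64 ÷ 25 = 2 full seconds, remainder 14 frames.
2 s = 0 h 0 min 2 s.
Timecode: 00:00:02:14.

00:00:02:14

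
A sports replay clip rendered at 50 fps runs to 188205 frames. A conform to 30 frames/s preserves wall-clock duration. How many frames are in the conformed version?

112923 frames

Target frames = source frames × (target rate / source rate) = 188205 × (30)/(50) = 188205 × 3/5 = 112923.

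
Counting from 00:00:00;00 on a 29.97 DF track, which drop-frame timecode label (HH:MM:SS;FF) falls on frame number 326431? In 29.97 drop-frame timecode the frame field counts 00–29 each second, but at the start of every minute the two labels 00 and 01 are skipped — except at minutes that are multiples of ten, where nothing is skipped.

03:01:31;27

Ten DF minutes hold 17982 frames, so frame 326431 lies in block 18 (frames 323676–341657) with 2755 frames into that block.
The block's first minute is 1800 frames and the rest 1798 each; 2755 frames reaches minute 1, so 18 × 18 + 1 × 2 = 326 labels have been skipped so far.
Adding those back, label number 326431 + 326 = 326757 at 30 labels/s is 10891 s + 27 f = 3 h 1 min 31 s frame 27, i.e. 03:01:31;27.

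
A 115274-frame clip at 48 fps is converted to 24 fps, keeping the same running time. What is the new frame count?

Frames at target rate = 115274 × (24) / (48) = 57637.

57637 frames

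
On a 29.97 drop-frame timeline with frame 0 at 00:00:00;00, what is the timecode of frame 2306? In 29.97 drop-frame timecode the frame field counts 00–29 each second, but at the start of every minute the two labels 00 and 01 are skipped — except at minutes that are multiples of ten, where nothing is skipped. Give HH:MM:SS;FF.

00:01:16;28

Each 10-minute DF block holds 10 × 60 × 30 − 9 × 2 = 17982 frames. 2306 ÷ 17982 → 0 full blocks, remainder 2306.
Within the partial block the first minute is 1800 frames and each further minute 1798, so 1 further minute boundary passed. Total skipped labels = 18 × 0 + 2 × 1 = 2.
Non-drop label index = 2306 + 2 = 2308; at 30 labels/s that is 00:01:16:28, i.e. DF 00:01:16;28.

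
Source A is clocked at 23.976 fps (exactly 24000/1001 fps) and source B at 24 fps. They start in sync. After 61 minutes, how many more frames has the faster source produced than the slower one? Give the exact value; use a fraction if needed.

87840/1001 frames

61 min = 3660 s.
A emits 24000/1001 × 3660 = 87840000/1001 frames; B emits 24 × 3660 = 87840.
Difference = 87840/1001 frames (≈ 87.7522); B is ahead of A.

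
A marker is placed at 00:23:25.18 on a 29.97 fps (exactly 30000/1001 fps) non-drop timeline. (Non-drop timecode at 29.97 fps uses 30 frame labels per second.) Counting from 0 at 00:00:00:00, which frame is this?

Total seconds to the label: (0 × 3600 + 23 × 60 + 25) = 1405.
Frame index = 1405 × 30 + 18 = 42168.

frame 42168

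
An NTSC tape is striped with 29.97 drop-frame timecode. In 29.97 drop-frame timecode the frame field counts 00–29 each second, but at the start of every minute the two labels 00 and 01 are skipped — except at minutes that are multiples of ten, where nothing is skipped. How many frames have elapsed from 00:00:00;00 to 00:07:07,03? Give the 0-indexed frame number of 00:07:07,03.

As if non-drop at 30 labels/s: (0 × 3600 + 7 × 60 + 7) × 30 + 3 = 12813.
Minute boundaries passed: 7; those not divisible by 10: 7 − 0 = 7; dropped labels = 2 × 7 = 14.
Actual frame index = 12813 − 14 = 12799.

12799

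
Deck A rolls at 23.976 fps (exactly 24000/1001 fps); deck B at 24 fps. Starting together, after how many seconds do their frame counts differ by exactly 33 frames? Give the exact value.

The gap grows by |24 − 24000/1001| = 24/1001 frames per second.
Time for a 33-frame gap: 33 ÷ (24/1001) = 1376.375 s.

1376.375 seconds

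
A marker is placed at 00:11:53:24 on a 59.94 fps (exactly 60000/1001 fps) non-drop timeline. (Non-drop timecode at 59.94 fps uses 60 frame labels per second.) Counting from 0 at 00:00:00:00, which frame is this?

Total seconds to the label: (0 × 3600 + 11 × 60 + 53) = 713.
Frame index = 713 × 60 + 24 = 42804.

42804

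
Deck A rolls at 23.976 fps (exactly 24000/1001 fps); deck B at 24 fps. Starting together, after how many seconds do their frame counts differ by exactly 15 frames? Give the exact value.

The gap grows by |24 − 24000/1001| = 24/1001 frames per second.
Time for a 15-frame gap: 15 ÷ (24/1001) = 625.625 s.

625.625 seconds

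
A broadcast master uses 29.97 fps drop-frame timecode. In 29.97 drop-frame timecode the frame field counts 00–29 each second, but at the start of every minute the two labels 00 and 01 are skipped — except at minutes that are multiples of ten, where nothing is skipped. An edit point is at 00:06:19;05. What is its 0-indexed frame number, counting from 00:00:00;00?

11363

Complete 10-minute blocks: 0, each 17982 frames → 0.
Remaining 6 whole minutes in the current block: 1800 + 5 × 1798 = 10790 frames.
Within the current minute: 19 × 30 + 5 − 2 = 573 (labels ;00/;01 skipped at this minute). Total = 0 + 10790 + 573 = 11363.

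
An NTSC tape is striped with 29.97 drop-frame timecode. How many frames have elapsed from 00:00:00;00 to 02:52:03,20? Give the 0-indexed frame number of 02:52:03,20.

Complete 10-minute blocks: 17, each 17982 frames → 305694.
Remaining 2 whole minutes in the current block: 1800 + 1 × 1798 = 3598 frames.
Within the current minute: 3 × 30 + 20 − 2 = 108 (labels ;00/;01 skipped at this minute). Total = 305694 + 3598 + 108 = 309400.

309400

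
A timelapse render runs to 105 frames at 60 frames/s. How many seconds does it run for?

Running time = 105 / (60) = 1.75 s.

1.75 seconds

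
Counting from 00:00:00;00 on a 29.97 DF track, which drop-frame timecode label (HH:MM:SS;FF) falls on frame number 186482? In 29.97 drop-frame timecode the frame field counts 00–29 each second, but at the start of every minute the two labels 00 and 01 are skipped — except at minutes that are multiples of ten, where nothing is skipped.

01:43:42;08

Ten DF minutes hold 17982 frames, so frame 186482 lies in block 10 (frames 179820–197801) with 6662 frames into that block.
The block's first minute is 1800 frames and the rest 1798 each; 6662 frames reaches minute 3, so 10 × 18 + 3 × 2 = 186 labels have been skipped so far.
Adding those back, label number 186482 + 186 = 186668 at 30 labels/s is 6222 s + 8 f = 1 h 43 min 42 s frame 8, i.e. 01:43:42;08.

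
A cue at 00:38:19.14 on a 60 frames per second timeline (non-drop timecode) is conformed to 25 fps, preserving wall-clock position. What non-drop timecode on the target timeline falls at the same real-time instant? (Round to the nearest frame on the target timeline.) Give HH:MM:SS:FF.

Source frame index: (0×3600 + 38×60 + 19) × 60 + 14 = 137954.
Real time: 137954 / (60) = 68977/30 s.
Target frame: (68977/30) × (25) = 344885/6 ≈ 57480.833 → 57481.
At 25 labels/s: frame 57481 → 00:38:19:06.

00:38:19:06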